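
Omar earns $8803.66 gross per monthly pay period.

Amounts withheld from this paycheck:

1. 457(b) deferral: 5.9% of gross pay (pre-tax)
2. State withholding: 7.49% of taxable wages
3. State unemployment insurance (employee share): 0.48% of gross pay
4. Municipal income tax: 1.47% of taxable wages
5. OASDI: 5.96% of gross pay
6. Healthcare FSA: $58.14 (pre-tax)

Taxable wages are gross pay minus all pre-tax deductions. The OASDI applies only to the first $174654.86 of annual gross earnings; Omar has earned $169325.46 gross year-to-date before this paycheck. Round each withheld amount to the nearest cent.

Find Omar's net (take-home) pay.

457(b) deferral: $8803.66 × 0.059 = $519.42
Healthcare FSA: $58.14
Pre-tax total = $519.42 + $58.14 = $577.56
Taxable wages = $8803.66 − $577.56 = $8226.10
State withholding: $8226.10 × 0.0749 = $616.13
Municipal income tax: $8226.10 × 0.0147 = $120.92
State unemployment insurance (employee share): $8803.66 × 0.0048 = $42.26
OASDI: only $174654.86 − $169325.46 = $5329.40 of this check is subject → $5329.40 × 0.0596 = $317.63
Total deductions = $519.42 + $58.14 + $616.13 + $120.92 + $42.26 + $317.63 = $1674.50
Net pay = $8803.66 − $1674.50 = $7129.16

$7129.16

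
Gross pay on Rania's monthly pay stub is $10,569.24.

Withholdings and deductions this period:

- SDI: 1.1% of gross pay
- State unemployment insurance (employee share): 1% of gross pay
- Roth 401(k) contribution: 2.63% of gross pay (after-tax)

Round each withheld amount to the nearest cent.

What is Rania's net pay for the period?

State unemployment insurance (employee share): $10,569.24 × 0.01 = $105.69
SDI: $10,569.24 × 0.011 = $116.26
Roth 401(k) contribution: $10,569.24 × 0.0263 = $277.97
Total deductions = $105.69 + $116.26 + $277.97 = $499.92
Net pay = $10,569.24 − $499.92 = $10,069.32

$10,069.32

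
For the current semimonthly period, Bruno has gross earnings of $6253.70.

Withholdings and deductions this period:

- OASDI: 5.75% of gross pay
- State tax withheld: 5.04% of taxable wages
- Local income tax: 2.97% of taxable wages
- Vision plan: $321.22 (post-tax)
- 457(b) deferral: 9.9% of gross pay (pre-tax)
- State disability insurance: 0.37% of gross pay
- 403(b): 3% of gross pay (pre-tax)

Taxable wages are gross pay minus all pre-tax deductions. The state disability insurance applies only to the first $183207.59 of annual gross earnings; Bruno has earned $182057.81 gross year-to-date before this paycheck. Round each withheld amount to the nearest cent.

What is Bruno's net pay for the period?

$4325.60

457(b) deferral: $6253.70 × 0.099 = $619.12
403(b): $6253.70 × 0.03 = $187.61
Pre-tax total = $619.12 + $187.61 = $806.73
Taxable wages = $6253.70 − $806.73 = $5446.97
Local income tax: $5446.97 × 0.0297 = $161.78
State tax withheld: $5446.97 × 0.0504 = $274.53
OASDI: $6253.70 × 0.0575 = $359.59
State disability insurance: only $183207.59 − $182057.81 = $1149.78 of this check is subject → $1149.78 × 0.0037 = $4.25
Vision plan: $321.22
Total deductions = $619.12 + $187.61 + $161.78 + $274.53 + $359.59 + $4.25 + $321.22 = $1928.10
Net pay = $6253.70 − $1928.10 = $4325.60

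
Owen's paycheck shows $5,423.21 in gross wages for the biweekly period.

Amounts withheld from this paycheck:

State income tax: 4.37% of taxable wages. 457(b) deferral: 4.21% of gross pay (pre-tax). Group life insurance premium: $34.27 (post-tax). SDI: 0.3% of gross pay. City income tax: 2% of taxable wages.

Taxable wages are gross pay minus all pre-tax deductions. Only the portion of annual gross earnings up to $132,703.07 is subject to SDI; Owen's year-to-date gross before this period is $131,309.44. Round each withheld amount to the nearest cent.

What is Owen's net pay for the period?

$4,825.52

457(b) deferral: $5,423.21 × 0.0421 = $228.32
Taxable wages = $5,423.21 − $228.32 = $5,194.89
State income tax: $5,194.89 × 0.0437 = $227.02
City income tax: $5,194.89 × 0.02 = $103.90
SDI: only $132,703.07 − $131,309.44 = $1,393.63 of this check is subject → $1,393.63 × 0.003 = $4.18
Group life insurance premium: $34.27
Total deductions = $228.32 + $227.02 + $103.90 + $4.18 + $34.27 = $597.69
Net pay = $5,423.21 − $597.69 = $4,825.52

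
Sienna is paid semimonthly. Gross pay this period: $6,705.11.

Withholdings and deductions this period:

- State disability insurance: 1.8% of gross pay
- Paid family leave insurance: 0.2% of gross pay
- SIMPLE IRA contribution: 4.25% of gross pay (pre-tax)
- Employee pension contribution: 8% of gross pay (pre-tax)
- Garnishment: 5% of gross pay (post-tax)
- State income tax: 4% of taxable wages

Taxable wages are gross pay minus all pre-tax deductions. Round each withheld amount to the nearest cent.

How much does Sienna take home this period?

$5,179.02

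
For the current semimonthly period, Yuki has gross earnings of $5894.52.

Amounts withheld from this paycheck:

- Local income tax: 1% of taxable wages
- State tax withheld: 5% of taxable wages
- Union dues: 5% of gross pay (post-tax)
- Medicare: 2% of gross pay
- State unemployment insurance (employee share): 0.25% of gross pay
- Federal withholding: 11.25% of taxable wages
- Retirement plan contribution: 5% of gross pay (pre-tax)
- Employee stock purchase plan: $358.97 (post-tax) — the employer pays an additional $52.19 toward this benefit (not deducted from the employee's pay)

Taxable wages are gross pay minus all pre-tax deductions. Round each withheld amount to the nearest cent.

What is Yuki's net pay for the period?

$3847.49

Retirement plan contribution: $5894.52 × 0.05 = $294.73
Taxable wages = $5894.52 − $294.73 = $5599.79
Local income tax: $5599.79 × 0.01 = $56.00
Federal withholding: $5599.79 × 0.1125 = $629.98
State tax withheld: $5599.79 × 0.05 = $279.99
State unemployment insurance (employee share): $5894.52 × 0.0025 = $14.74
Medicare: $5894.52 × 0.02 = $117.89
Union dues: $5894.52 × 0.05 = $294.73
Employee stock purchase plan: $358.97
(Employer's $52.19 toward employee stock purchase plan is not withheld from the employee.)
Total deductions = $294.73 + $56.00 + $629.98 + $279.99 + $14.74 + $117.89 + $294.73 + $358.97 = $2047.03
Net pay = $5894.52 − $2047.03 = $3847.49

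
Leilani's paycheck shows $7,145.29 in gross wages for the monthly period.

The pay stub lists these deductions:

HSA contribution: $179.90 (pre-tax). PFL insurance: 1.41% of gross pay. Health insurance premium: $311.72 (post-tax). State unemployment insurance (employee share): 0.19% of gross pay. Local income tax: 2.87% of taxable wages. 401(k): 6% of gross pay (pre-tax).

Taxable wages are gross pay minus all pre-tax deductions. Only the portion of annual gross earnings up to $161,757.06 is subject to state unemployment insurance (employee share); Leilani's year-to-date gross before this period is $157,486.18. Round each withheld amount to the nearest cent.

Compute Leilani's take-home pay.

$5,928.49

401(k): $7,145.29 × 0.06 = $428.72
HSA contribution: $179.90
Pre-tax total = $428.72 + $179.90 = $608.62
Taxable wages = $7,145.29 − $608.62 = $6,536.67
Local income tax: $6,536.67 × 0.0287 = $187.60
State unemployment insurance (employee share): only $161,757.06 − $157,486.18 = $4,270.88 of this check is subject → $4,270.88 × 0.0019 = $8.11
PFL insurance: $7,145.29 × 0.0141 = $100.75
Health insurance premium: $311.72
Total deductions = $428.72 + $179.90 + $187.60 + $8.11 + $100.75 + $311.72 = $1,216.80
Net pay = $7,145.29 − $1,216.80 = $5,928.49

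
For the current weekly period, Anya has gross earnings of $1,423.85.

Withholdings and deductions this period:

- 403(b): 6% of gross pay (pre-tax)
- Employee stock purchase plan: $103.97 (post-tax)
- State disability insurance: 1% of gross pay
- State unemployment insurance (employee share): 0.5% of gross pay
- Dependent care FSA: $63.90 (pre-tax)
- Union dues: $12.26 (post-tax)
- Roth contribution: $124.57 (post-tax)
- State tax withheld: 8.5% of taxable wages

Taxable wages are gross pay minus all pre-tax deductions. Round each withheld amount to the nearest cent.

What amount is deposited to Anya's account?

$904.03

403(b): $1,423.85 × 0.06 = $85.43
Dependent care FSA: $63.90
Pre-tax total = $85.43 + $63.90 = $149.33
Taxable wages = $1,423.85 − $149.33 = $1,274.52
State tax withheld: $1,274.52 × 0.085 = $108.33
State unemployment insurance (employee share): $1,423.85 × 0.005 = $7.12
State disability insurance: $1,423.85 × 0.01 = $14.24
Union dues: $12.26
Roth contribution: $124.57
Employee stock purchase plan: $103.97
Total deductions = $85.43 + $63.90 + $108.33 + $7.12 + $14.24 + $12.26 + $124.57 + $103.97 = $519.82
Net pay = $1,423.85 − $519.82 = $904.03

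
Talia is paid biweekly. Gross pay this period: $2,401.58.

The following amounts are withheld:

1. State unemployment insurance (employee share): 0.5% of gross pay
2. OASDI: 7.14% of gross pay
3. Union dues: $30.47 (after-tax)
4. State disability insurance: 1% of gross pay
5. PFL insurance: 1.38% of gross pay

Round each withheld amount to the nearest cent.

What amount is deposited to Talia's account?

State disability insurance: $2,401.58 × 0.01 = $24.02
PFL insurance: $2,401.58 × 0.0138 = $33.14
OASDI: $2,401.58 × 0.0714 = $171.47
State unemployment insurance (employee share): $2,401.58 × 0.005 = $12.01
Union dues: $30.47
Total deductions = $24.02 + $33.14 + $171.47 + $12.01 + $30.47 = $271.11
Net pay = $2,401.58 − $271.11 = $2,130.47

$2,130.47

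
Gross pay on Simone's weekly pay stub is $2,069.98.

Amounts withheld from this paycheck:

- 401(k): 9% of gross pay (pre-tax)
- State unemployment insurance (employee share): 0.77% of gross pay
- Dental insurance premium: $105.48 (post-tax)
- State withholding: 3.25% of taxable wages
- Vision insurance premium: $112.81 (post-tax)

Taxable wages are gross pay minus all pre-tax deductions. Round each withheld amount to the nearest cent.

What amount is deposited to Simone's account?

401(k): $2,069.98 × 0.09 = $186.30
Taxable wages = $2,069.98 − $186.30 = $1,883.68
State withholding: $1,883.68 × 0.0325 = $61.22
State unemployment insurance (employee share): $2,069.98 × 0.0077 = $15.94
Dental insurance premium: $105.48
Vision insurance premium: $112.81
Total deductions = $186.30 + $61.22 + $15.94 + $105.48 + $112.81 = $481.75
Net pay = $2,069.98 − $481.75 = $1,588.23

$1,588.23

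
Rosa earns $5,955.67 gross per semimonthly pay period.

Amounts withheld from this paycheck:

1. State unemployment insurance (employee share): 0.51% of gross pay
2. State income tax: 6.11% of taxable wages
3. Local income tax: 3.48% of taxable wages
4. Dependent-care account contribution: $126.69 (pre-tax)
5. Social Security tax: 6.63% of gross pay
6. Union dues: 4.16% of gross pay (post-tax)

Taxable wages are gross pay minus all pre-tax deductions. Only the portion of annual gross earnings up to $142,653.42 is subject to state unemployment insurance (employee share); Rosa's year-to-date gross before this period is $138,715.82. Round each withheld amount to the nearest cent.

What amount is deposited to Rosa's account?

Dependent-care account contribution: $126.69
Taxable wages = $5,955.67 − $126.69 = $5,828.98
State income tax: $5,828.98 × 0.0611 = $356.15
Local income tax: $5,828.98 × 0.0348 = $202.85
Social Security tax: $5,955.67 × 0.0663 = $394.86
State unemployment insurance (employee share): only $142,653.42 − $138,715.82 = $3,937.60 of this check is subject → $3,937.60 × 0.0051 = $20.08
Union dues: $5,955.67 × 0.0416 = $247.76
Total deductions = $126.69 + $356.15 + $202.85 + $394.86 + $20.08 + $247.76 = $1,348.39
Net pay = $5,955.67 − $1,348.39 = $4,607.28

$4,607.28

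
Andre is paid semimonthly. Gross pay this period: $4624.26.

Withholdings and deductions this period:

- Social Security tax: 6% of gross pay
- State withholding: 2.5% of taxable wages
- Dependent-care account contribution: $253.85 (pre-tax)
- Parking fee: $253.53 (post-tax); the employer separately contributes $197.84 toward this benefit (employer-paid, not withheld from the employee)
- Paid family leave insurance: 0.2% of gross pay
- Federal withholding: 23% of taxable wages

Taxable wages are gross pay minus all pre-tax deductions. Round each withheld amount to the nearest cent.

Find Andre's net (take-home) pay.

$2715.72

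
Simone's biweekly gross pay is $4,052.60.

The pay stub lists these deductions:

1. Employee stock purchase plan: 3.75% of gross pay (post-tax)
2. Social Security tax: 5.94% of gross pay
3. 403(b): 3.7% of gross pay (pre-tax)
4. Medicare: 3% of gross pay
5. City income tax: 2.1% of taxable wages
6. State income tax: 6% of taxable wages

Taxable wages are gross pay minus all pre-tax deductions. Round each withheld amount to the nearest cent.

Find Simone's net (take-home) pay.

$3,072.26

403(b): $4,052.60 × 0.037 = $149.95
Taxable wages = $4,052.60 − $149.95 = $3,902.65
State income tax: $3,902.65 × 0.06 = $234.16
City income tax: $3,902.65 × 0.021 = $81.96
Medicare: $4,052.60 × 0.03 = $121.58
Social Security tax: $4,052.60 × 0.0594 = $240.72
Employee stock purchase plan: $4,052.60 × 0.0375 = $151.97
Total deductions = $149.95 + $234.16 + $81.96 + $121.58 + $240.72 + $151.97 = $980.34
Net pay = $4,052.60 − $980.34 = $3,072.26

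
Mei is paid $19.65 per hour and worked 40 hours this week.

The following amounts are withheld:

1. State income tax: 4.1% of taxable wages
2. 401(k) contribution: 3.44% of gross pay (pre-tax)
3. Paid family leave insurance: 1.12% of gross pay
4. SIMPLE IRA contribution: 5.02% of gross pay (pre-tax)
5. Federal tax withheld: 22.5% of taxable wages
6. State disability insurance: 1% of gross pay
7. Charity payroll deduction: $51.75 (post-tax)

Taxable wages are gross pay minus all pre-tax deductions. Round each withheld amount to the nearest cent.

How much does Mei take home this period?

Gross pay: 40 × $19.65 = $786.00
SIMPLE IRA contribution: $786.00 × 0.0502 = $39.46
401(k) contribution: $786.00 × 0.0344 = $27.04
Pre-tax total = $39.46 + $27.04 = $66.50
Taxable wages = $786.00 − $66.50 = $719.50
Federal tax withheld: $719.50 × 0.225 = $161.89
State income tax: $719.50 × 0.041 = $29.50
Paid family leave insurance: $786.00 × 0.0112 = $8.80
State disability insurance: $786.00 × 0.01 = $7.86
Charity payroll deduction: $51.75
Total deductions = $39.46 + $27.04 + $161.89 + $29.50 + $8.80 + $7.86 + $51.75 = $326.30
Net pay = $786.00 − $326.30 = $459.70

$459.70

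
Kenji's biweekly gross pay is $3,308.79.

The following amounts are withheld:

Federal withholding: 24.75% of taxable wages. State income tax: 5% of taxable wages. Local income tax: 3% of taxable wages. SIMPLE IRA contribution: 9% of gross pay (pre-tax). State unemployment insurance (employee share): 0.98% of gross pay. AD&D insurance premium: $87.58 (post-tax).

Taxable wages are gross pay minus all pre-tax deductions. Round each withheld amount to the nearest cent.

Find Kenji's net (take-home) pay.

$1,904.89

SIMPLE IRA contribution: $3,308.79 × 0.09 = $297.79
Taxable wages = $3,308.79 − $297.79 = $3,011.00
State income tax: $3,011.00 × 0.05 = $150.55
Federal withholding: $3,011.00 × 0.2475 = $745.22
Local income tax: $3,011.00 × 0.03 = $90.33
State unemployment insurance (employee share): $3,308.79 × 0.0098 = $32.43
AD&D insurance premium: $87.58
Total deductions = $297.79 + $150.55 + $745.22 + $90.33 + $32.43 + $87.58 = $1,403.90
Net pay = $3,308.79 − $1,403.90 = $1,904.89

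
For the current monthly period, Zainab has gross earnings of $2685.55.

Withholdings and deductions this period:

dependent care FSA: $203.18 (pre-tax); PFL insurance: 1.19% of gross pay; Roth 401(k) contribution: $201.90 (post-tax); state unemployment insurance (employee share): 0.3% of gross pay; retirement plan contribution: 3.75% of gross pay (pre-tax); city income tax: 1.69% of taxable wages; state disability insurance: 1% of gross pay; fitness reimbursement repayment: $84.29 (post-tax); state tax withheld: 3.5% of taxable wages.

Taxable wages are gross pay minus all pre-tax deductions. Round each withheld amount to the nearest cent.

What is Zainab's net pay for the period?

Dependent care FSA: $203.18
Retirement plan contribution: $2685.55 × 0.0375 = $100.71
Pre-tax total = $203.18 + $100.71 = $303.89
Taxable wages = $2685.55 − $303.89 = $2381.66
State tax withheld: $2381.66 × 0.035 = $83.36
City income tax: $2381.66 × 0.0169 = $40.25
State disability insurance: $2685.55 × 0.01 = $26.86
State unemployment insurance (employee share): $2685.55 × 0.003 = $8.06
PFL insurance: $2685.55 × 0.0119 = $31.96
Fitness reimbursement repayment: $84.29
Roth 401(k) contribution: $201.90
Total deductions = $203.18 + $100.71 + $83.36 + $40.25 + $26.86 + $8.06 + $31.96 + $84.29 + $201.90 = $780.57
Net pay = $2685.55 − $780.57 = $1904.98

$1904.98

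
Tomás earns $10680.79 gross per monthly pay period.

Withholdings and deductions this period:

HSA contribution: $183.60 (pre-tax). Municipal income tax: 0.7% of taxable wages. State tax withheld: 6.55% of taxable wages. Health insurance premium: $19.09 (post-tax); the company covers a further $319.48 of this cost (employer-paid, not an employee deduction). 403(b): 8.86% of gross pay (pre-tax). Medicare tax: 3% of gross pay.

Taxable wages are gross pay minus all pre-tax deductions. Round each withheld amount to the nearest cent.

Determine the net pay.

403(b): $10680.79 × 0.0886 = $946.32
HSA contribution: $183.60
Pre-tax total = $946.32 + $183.60 = $1129.92
Taxable wages = $10680.79 − $1129.92 = $9550.87
State tax withheld: $9550.87 × 0.0655 = $625.58
Municipal income tax: $9550.87 × 0.007 = $66.86
Medicare tax: $10680.79 × 0.03 = $320.42
Health insurance premium: $19.09
(Employer's $319.48 toward health insurance premium is not withheld from the employee.)
Total deductions = $946.32 + $183.60 + $625.58 + $66.86 + $320.42 + $19.09 = $2161.87
Net pay = $10680.79 − $2161.87 = $8518.92

$8518.92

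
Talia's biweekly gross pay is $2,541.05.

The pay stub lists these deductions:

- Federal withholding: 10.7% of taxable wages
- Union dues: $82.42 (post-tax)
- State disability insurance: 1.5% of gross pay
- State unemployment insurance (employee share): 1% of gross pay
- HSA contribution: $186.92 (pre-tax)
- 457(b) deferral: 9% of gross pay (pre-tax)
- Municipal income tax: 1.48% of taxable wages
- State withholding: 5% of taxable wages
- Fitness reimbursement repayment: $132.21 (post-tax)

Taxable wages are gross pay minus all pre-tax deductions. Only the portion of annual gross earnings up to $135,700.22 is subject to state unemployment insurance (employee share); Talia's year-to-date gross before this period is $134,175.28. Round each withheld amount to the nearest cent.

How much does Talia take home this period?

$1,492.29

457(b) deferral: $2,541.05 × 0.09 = $228.69
HSA contribution: $186.92
Pre-tax total = $228.69 + $186.92 = $415.61
Taxable wages = $2,541.05 − $415.61 = $2,125.44
State withholding: $2,125.44 × 0.05 = $106.27
Municipal income tax: $2,125.44 × 0.0148 = $31.46
Federal withholding: $2,125.44 × 0.107 = $227.42
State unemployment insurance (employee share): only $135,700.22 − $134,175.28 = $1,524.94 of this check is subject → $1,524.94 × 0.01 = $15.25
State disability insurance: $2,541.05 × 0.015 = $38.12
Fitness reimbursement repayment: $132.21
Union dues: $82.42
Total deductions = $228.69 + $186.92 + $106.27 + $31.46 + $227.42 + $15.25 + $38.12 + $132.21 + $82.42 = $1,048.76
Net pay = $2,541.05 − $1,048.76 = $1,492.29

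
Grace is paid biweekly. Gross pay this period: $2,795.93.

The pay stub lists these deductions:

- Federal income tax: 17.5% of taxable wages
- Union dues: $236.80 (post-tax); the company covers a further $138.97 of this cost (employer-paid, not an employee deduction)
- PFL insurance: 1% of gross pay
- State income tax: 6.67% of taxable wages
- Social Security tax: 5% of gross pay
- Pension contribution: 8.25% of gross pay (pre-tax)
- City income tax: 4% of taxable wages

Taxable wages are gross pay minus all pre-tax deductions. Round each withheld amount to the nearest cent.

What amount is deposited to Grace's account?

Pension contribution: $2,795.93 × 0.0825 = $230.66
Taxable wages = $2,795.93 − $230.66 = $2,565.27
State income tax: $2,565.27 × 0.0667 = $171.10
City income tax: $2,565.27 × 0.04 = $102.61
Federal income tax: $2,565.27 × 0.175 = $448.92
PFL insurance: $2,795.93 × 0.01 = $27.96
Social Security tax: $2,795.93 × 0.05 = $139.80
Union dues: $236.80
(Employer's $138.97 toward union dues is not withheld from the employee.)
Total deductions = $230.66 + $171.10 + $102.61 + $448.92 + $27.96 + $139.80 + $236.80 = $1,357.85
Net pay = $2,795.93 − $1,357.85 = $1,438.08

$1,438.08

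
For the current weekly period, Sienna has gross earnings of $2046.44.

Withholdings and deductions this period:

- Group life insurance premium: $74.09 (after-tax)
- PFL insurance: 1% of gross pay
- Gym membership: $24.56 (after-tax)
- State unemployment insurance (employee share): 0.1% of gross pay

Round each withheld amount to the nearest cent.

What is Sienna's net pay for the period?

$1925.28

State unemployment insurance (employee share): $2046.44 × 0.001 = $2.05
PFL insurance: $2046.44 × 0.01 = $20.46
Group life insurance premium: $74.09
Gym membership: $24.56
Total deductions = $2.05 + $20.46 + $74.09 + $24.56 = $121.16
Net pay = $2046.44 − $121.16 = $1925.28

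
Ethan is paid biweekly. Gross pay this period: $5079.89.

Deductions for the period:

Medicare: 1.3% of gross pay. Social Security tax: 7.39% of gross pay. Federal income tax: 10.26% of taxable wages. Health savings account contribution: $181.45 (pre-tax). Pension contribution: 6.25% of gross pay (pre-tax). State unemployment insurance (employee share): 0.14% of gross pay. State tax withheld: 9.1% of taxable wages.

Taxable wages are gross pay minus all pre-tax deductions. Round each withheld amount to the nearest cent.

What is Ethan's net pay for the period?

$3245.52

Health savings account contribution: $181.45
Pension contribution: $5079.89 × 0.0625 = $317.49
Pre-tax total = $181.45 + $317.49 = $498.94
Taxable wages = $5079.89 − $498.94 = $4580.95
State tax withheld: $4580.95 × 0.091 = $416.87
Federal income tax: $4580.95 × 0.1026 = $470.01
Medicare: $5079.89 × 0.013 = $66.04
Social Security tax: $5079.89 × 0.0739 = $375.40
State unemployment insurance (employee share): $5079.89 × 0.0014 = $7.11
Total deductions = $181.45 + $317.49 + $416.87 + $470.01 + $66.04 + $375.40 + $7.11 = $1834.37
Net pay = $5079.89 − $1834.37 = $3245.52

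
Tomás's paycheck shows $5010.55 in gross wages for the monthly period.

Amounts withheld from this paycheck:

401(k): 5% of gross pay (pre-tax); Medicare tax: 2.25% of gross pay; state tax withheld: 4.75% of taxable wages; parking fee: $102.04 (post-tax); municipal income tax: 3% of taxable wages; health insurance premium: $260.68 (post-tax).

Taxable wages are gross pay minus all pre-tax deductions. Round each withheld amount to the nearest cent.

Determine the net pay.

$3915.66

401(k): $5010.55 × 0.05 = $250.53
Taxable wages = $5010.55 − $250.53 = $4760.02
State tax withheld: $4760.02 × 0.0475 = $226.10
Municipal income tax: $4760.02 × 0.03 = $142.80
Medicare tax: $5010.55 × 0.0225 = $112.74
Parking fee: $102.04
Health insurance premium: $260.68
Total deductions = $250.53 + $226.10 + $142.80 + $112.74 + $102.04 + $260.68 = $1094.89
Net pay = $5010.55 − $1094.89 = $3915.66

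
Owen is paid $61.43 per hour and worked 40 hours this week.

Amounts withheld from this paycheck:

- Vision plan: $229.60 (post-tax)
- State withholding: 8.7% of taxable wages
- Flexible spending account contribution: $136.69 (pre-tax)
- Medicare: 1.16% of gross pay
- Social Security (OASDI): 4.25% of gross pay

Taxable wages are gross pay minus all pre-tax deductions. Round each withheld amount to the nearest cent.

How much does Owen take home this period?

$1756.10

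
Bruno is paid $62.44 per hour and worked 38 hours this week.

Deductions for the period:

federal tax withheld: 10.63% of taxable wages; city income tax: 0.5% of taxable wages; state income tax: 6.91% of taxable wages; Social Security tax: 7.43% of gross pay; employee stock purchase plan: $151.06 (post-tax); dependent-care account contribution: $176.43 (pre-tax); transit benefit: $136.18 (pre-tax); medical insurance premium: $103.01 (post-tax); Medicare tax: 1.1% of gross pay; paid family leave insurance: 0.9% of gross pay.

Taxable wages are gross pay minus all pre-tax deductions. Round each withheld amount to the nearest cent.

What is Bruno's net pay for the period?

$1,210.66

Gross pay: 38 × $62.44 = $2,372.72
Dependent-care account contribution: $176.43
Transit benefit: $136.18
Pre-tax total = $176.43 + $136.18 = $312.61
Taxable wages = $2,372.72 − $312.61 = $2,060.11
Federal tax withheld: $2,060.11 × 0.1063 = $218.99
City income tax: $2,060.11 × 0.005 = $10.30
State income tax: $2,060.11 × 0.0691 = $142.35
Medicare tax: $2,372.72 × 0.011 = $26.10
Social Security tax: $2,372.72 × 0.0743 = $176.29
Paid family leave insurance: $2,372.72 × 0.009 = $21.35
Medical insurance premium: $103.01
Employee stock purchase plan: $151.06
Total deductions = $176.43 + $136.18 + $218.99 + $10.30 + $142.35 + $26.10 + $176.29 + $21.35 + $103.01 + $151.06 = $1,162.06
Net pay = $2,372.72 − $1,162.06 = $1,210.66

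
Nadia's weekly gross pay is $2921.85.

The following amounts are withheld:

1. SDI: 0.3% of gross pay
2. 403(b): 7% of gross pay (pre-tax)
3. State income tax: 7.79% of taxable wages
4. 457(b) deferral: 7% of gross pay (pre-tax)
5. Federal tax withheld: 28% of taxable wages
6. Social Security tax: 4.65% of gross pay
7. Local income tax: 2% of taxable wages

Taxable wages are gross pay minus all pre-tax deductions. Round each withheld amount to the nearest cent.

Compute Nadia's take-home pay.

$1418.56

457(b) deferral: $2921.85 × 0.07 = $204.53
403(b): $2921.85 × 0.07 = $204.53
Pre-tax total = $204.53 + $204.53 = $409.06
Taxable wages = $2921.85 − $409.06 = $2512.79
Local income tax: $2512.79 × 0.02 = $50.26
Federal tax withheld: $2512.79 × 0.28 = $703.58
State income tax: $2512.79 × 0.0779 = $195.75
Social Security tax: $2921.85 × 0.0465 = $135.87
SDI: $2921.85 × 0.003 = $8.77
Total deductions = $204.53 + $204.53 + $50.26 + $703.58 + $195.75 + $135.87 + $8.77 = $1503.29
Net pay = $2921.85 − $1503.29 = $1418.56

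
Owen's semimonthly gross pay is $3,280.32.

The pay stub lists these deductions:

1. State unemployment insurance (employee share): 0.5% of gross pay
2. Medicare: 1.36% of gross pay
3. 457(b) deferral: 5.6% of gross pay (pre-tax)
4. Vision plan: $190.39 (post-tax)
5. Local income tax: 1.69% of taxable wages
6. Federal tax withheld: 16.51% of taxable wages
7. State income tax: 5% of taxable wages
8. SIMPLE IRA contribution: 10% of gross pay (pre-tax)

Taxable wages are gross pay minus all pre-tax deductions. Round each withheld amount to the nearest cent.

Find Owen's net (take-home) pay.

457(b) deferral: $3,280.32 × 0.056 = $183.70
SIMPLE IRA contribution: $3,280.32 × 0.1 = $328.03
Pre-tax total = $183.70 + $328.03 = $511.73
Taxable wages = $3,280.32 − $511.73 = $2,768.59
State income tax: $2,768.59 × 0.05 = $138.43
Federal tax withheld: $2,768.59 × 0.1651 = $457.09
Local income tax: $2,768.59 × 0.0169 = $46.79
State unemployment insurance (employee share): $3,280.32 × 0.005 = $16.40
Medicare: $3,280.32 × 0.0136 = $44.61
Vision plan: $190.39
Total deductions = $183.70 + $328.03 + $138.43 + $457.09 + $46.79 + $16.40 + $44.61 + $190.39 = $1,405.44
Net pay = $3,280.32 − $1,405.44 = $1,874.88

$1,874.88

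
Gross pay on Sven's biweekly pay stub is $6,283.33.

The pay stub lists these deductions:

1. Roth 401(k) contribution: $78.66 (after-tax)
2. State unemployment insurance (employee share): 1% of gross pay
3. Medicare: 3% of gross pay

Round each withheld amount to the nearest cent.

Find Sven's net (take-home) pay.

Medicare: $6,283.33 × 0.03 = $188.50
State unemployment insurance (employee share): $6,283.33 × 0.01 = $62.83
Roth 401(k) contribution: $78.66
Total deductions = $188.50 + $62.83 + $78.66 = $329.99
Net pay = $6,283.33 − $329.99 = $5,953.34

$5,953.34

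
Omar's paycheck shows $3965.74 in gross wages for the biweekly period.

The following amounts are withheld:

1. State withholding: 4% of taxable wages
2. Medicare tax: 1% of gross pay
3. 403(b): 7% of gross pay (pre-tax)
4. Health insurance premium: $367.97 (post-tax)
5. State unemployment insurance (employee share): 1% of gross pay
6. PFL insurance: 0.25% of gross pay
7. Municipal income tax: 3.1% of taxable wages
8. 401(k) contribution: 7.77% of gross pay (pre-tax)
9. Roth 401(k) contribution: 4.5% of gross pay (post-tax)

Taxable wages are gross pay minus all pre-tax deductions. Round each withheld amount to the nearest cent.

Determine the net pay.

$2504.36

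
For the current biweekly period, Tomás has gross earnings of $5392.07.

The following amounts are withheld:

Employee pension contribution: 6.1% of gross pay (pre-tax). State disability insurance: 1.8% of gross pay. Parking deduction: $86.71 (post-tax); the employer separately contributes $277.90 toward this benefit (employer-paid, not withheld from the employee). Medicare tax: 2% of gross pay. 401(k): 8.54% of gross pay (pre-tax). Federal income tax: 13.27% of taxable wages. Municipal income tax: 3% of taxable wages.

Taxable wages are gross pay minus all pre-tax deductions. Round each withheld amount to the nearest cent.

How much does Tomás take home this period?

$3562.21

401(k): $5392.07 × 0.0854 = $460.48
Employee pension contribution: $5392.07 × 0.061 = $328.92
Pre-tax total = $460.48 + $328.92 = $789.40
Taxable wages = $5392.07 − $789.40 = $4602.67
Municipal income tax: $4602.67 × 0.03 = $138.08
Federal income tax: $4602.67 × 0.1327 = $610.77
Medicare tax: $5392.07 × 0.02 = $107.84
State disability insurance: $5392.07 × 0.018 = $97.06
Parking deduction: $86.71
(Employer's $277.90 toward parking deduction is not withheld from the employee.)
Total deductions = $460.48 + $328.92 + $138.08 + $610.77 + $107.84 + $97.06 + $86.71 = $1829.86
Net pay = $5392.07 − $1829.86 = $3562.21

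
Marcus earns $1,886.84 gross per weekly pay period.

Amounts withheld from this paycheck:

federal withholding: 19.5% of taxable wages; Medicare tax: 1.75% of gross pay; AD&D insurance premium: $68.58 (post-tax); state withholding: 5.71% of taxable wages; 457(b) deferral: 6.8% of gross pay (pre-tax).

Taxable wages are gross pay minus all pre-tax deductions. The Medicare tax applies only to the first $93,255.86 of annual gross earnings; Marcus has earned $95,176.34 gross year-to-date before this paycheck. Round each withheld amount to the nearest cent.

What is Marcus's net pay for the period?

$1,246.63

457(b) deferral: $1,886.84 × 0.068 = $128.31
Taxable wages = $1,886.84 − $128.31 = $1,758.53
State withholding: $1,758.53 × 0.0571 = $100.41
Federal withholding: $1,758.53 × 0.195 = $342.91
Medicare tax: annual cap $93,255.86 already reached (YTD $95,176.34), so $0.00
AD&D insurance premium: $68.58
Total deductions = $128.31 + $100.41 + $342.91 + $0.00 + $68.58 = $640.21
Net pay = $1,886.84 − $640.21 = $1,246.63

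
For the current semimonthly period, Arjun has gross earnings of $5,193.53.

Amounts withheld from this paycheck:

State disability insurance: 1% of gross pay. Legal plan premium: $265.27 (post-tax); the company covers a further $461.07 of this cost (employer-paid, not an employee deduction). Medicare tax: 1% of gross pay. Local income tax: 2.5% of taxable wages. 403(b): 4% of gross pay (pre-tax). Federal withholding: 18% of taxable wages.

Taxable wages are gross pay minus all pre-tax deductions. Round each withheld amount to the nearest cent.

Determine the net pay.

403(b): $5,193.53 × 0.04 = $207.74
Taxable wages = $5,193.53 − $207.74 = $4,985.79
Federal withholding: $4,985.79 × 0.18 = $897.44
Local income tax: $4,985.79 × 0.025 = $124.64
State disability insurance: $5,193.53 × 0.01 = $51.94
Medicare tax: $5,193.53 × 0.01 = $51.94
Legal plan premium: $265.27
(Employer's $461.07 toward legal plan premium is not withheld from the employee.)
Total deductions = $207.74 + $897.44 + $124.64 + $51.94 + $51.94 + $265.27 = $1,598.97
Net pay = $5,193.53 − $1,598.97 = $3,594.56

$3,594.56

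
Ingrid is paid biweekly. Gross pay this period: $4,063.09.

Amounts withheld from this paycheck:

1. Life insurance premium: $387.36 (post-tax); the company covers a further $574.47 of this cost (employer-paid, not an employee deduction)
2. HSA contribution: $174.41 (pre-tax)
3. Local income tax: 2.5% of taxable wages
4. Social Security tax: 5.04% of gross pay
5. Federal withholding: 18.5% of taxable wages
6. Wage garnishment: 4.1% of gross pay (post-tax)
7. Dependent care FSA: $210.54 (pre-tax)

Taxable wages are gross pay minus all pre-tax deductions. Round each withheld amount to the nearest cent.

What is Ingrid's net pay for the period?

$2,147.00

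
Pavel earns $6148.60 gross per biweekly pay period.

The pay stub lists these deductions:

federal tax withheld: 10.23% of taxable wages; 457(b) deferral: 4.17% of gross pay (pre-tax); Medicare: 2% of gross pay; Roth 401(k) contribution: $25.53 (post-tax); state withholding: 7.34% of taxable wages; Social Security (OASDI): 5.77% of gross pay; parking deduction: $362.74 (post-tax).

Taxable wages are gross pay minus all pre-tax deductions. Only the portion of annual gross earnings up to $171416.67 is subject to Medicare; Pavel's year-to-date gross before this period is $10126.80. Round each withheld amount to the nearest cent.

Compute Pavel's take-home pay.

457(b) deferral: $6148.60 × 0.0417 = $256.40
Taxable wages = $6148.60 − $256.40 = $5892.20
State withholding: $5892.20 × 0.0734 = $432.49
Federal tax withheld: $5892.20 × 0.1023 = $602.77
Social Security (OASDI): $6148.60 × 0.0577 = $354.77
Medicare: cap not yet reached, full $6148.60 is subject → $6148.60 × 0.02 = $122.97
Roth 401(k) contribution: $25.53
Parking deduction: $362.74
Total deductions = $256.40 + $432.49 + $602.77 + $354.77 + $122.97 + $25.53 + $362.74 = $2157.67
Net pay = $6148.60 − $2157.67 = $3990.93

$3990.93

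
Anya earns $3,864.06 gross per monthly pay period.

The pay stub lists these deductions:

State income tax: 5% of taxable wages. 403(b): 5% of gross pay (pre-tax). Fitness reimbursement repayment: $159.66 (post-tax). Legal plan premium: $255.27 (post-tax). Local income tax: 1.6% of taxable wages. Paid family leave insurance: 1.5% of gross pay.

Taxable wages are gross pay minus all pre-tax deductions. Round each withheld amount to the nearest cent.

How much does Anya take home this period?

403(b): $3,864.06 × 0.05 = $193.20
Taxable wages = $3,864.06 − $193.20 = $3,670.86
Local income tax: $3,670.86 × 0.016 = $58.73
State income tax: $3,670.86 × 0.05 = $183.54
Paid family leave insurance: $3,864.06 × 0.015 = $57.96
Fitness reimbursement repayment: $159.66
Legal plan premium: $255.27
Total deductions = $193.20 + $58.73 + $183.54 + $57.96 + $159.66 + $255.27 = $908.36
Net pay = $3,864.06 − $908.36 = $2,955.70

$2,955.70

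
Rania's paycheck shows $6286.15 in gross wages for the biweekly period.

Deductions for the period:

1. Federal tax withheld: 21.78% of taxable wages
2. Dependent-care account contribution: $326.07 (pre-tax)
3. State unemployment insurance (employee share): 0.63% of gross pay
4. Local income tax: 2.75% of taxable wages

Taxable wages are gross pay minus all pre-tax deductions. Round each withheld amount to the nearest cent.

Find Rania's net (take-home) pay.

$4458.47

Dependent-care account contribution: $326.07
Taxable wages = $6286.15 − $326.07 = $5960.08
Local income tax: $5960.08 × 0.0275 = $163.90
Federal tax withheld: $5960.08 × 0.2178 = $1298.11
State unemployment insurance (employee share): $6286.15 × 0.0063 = $39.60
Total deductions = $326.07 + $163.90 + $1298.11 + $39.60 = $1827.68
Net pay = $6286.15 − $1827.68 = $4458.47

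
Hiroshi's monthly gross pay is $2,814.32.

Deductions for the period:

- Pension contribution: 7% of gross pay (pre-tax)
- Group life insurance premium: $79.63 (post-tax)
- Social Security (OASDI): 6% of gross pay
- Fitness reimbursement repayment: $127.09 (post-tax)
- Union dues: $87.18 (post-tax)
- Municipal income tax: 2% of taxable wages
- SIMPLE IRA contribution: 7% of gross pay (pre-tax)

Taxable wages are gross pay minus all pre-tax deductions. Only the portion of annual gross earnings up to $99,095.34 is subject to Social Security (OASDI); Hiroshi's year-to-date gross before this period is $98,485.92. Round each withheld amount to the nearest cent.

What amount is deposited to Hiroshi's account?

SIMPLE IRA contribution: $2,814.32 × 0.07 = $197.00
Pension contribution: $2,814.32 × 0.07 = $197.00
Pre-tax total = $197.00 + $197.00 = $394.00
Taxable wages = $2,814.32 − $394.00 = $2,420.32
Municipal income tax: $2,420.32 × 0.02 = $48.41
Social Security (OASDI): only $99,095.34 − $98,485.92 = $609.42 of this check is subject → $609.42 × 0.06 = $36.57
Union dues: $87.18
Group life insurance premium: $79.63
Fitness reimbursement repayment: $127.09
Total deductions = $197.00 + $197.00 + $48.41 + $36.57 + $87.18 + $79.63 + $127.09 = $772.88
Net pay = $2,814.32 − $772.88 = $2,041.44

$2,041.44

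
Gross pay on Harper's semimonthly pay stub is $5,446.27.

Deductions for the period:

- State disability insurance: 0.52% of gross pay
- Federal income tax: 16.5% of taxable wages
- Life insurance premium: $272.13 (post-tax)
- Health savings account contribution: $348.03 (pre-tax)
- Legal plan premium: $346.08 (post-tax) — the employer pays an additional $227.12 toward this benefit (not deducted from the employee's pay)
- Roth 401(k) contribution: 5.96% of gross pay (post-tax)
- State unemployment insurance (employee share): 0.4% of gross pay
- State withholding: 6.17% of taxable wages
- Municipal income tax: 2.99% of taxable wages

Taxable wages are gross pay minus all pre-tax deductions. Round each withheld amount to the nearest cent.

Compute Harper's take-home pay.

$2,797.11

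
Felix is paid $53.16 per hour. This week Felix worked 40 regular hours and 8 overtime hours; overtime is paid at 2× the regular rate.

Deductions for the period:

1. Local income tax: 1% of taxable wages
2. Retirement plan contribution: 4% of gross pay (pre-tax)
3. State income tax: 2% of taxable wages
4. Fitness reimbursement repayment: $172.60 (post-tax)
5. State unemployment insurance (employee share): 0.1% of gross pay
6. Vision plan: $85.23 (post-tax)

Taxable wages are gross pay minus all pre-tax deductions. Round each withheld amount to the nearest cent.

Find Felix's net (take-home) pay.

Regular pay: 40 × $53.16 = $2,126.40
Overtime pay: 8 × $53.16 × 2 = $850.56
Gross pay = $2,126.40 + $850.56 = $2,976.96
Retirement plan contribution: $2,976.96 × 0.04 = $119.08
Taxable wages = $2,976.96 − $119.08 = $2,857.88
Local income tax: $2,857.88 × 0.01 = $28.58
State income tax: $2,857.88 × 0.02 = $57.16
State unemployment insurance (employee share): $2,976.96 × 0.001 = $2.98
Vision plan: $85.23
Fitness reimbursement repayment: $172.60
Total deductions = $119.08 + $28.58 + $57.16 + $2.98 + $85.23 + $172.60 = $465.63
Net pay = $2,976.96 − $465.63 = $2,511.33

$2,511.33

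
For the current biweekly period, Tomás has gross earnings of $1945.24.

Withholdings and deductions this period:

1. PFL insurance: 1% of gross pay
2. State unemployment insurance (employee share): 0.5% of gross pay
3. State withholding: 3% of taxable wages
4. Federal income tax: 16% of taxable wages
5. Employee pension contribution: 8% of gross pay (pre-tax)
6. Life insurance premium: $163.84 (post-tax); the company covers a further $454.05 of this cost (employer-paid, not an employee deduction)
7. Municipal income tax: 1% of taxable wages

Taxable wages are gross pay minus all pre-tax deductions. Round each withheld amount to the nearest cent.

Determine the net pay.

Employee pension contribution: $1945.24 × 0.08 = $155.62
Taxable wages = $1945.24 − $155.62 = $1789.62
Federal income tax: $1789.62 × 0.16 = $286.34
Municipal income tax: $1789.62 × 0.01 = $17.90
State withholding: $1789.62 × 0.03 = $53.69
State unemployment insurance (employee share): $1945.24 × 0.005 = $9.73
PFL insurance: $1945.24 × 0.01 = $19.45
Life insurance premium: $163.84
(Employer's $454.05 toward life insurance premium is not withheld from the employee.)
Total deductions = $155.62 + $286.34 + $17.90 + $53.69 + $9.73 + $19.45 + $163.84 = $706.57
Net pay = $1945.24 − $706.57 = $1238.67

$1238.67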